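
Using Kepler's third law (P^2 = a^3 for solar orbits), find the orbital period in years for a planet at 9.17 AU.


P = a^(3/2) = 9.17^1.5 = 27.7686

27.7686 years


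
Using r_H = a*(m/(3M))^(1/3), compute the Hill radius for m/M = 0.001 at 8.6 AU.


r_H = a * (m/3M)^(1/3) = 8.6 * (0.001/3)^(1/3) = 0.5963

0.5963 AU


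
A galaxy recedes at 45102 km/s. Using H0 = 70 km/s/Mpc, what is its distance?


d = v / H0 = 45102 / 70 = 644.3143

644.3143 Mpc


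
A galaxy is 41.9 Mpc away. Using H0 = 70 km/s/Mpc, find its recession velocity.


v = H0 * d = 70 * 41.9 = 2933.0

2933.0 km/s


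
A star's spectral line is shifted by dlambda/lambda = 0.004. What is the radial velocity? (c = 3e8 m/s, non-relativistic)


v = (dlambda/lambda) * c = 0.004 * 3e8 = 1.200e+06

1.200e+06 m/s


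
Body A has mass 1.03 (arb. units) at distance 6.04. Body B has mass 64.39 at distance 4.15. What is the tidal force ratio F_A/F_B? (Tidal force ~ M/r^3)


Ratio = (M1/r1^3) / (M2/r2^3) = (1.03/6.04^3) / (64.39/4.15^3) = 0.0052

0.0052


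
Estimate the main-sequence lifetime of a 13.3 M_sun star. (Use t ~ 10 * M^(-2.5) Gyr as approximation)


t = 10 * M^(-2.5) = 10 * 13.3^(-2.5) = 0.0155

0.0155 Gyr


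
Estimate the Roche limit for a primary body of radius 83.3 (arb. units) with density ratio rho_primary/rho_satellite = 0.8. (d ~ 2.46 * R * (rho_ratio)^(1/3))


d_Roche = 2.46 * 83.3 * 0.8^(1/3) = 190.229

190.229


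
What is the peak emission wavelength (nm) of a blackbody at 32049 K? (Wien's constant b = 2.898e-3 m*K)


lam_max = b / T = 2.898e-3 / 32049 = 9.042e-08 m = 90.424 nm

90.424 nm


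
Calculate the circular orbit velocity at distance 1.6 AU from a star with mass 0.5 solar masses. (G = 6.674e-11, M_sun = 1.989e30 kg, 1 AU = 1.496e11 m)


v = sqrt(GM/r) = sqrt(6.674e-11 * 9.945e+29 / 2.394e+11) = 16652.1267

16652.1267 m/s


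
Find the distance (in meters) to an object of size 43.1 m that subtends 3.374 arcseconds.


D = size / theta_rad, theta_rad = 3.374 * pi/(180*3600) = 1.636e-05, D = 2.635e+06

2.635e+06 m


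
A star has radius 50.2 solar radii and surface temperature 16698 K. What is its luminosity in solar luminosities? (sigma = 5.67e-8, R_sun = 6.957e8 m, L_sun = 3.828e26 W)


R = 50.2 * 6.957e8 m = 3.492414e+10 m. L = 4*pi*R^2*sigma*T^4 = 4*pi*(3.492414e+10)^2 * 5.67e-8 * 16698^4 = 6.756195232e+31 W. L/L_sun = 6.756195232e+31 / 3.828e26 = 176494.1283

176494.1283 L_sun


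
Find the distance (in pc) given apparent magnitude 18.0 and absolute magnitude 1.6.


d = 10^((m - M + 5)/5) = 10^((18.0 - 1.6 + 5)/5) = 19054.6072

19054.6072 pc


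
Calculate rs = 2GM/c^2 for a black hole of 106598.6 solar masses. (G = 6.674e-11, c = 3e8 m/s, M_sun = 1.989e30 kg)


M = 106598.6 * 1.989e30 kg = 2.120246154e+35 kg. rs = 2GM/c^2 = 2 * 6.674e-11 * 2.120246154e+35 / (3e8)^2 = 3.145e+08

3.145e+08 m


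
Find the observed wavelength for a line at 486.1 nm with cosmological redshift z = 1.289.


lam_obs = lam_emit * (1 + z) = 486.1 * (1 + 1.289) = 1112.6829

1112.6829 nm


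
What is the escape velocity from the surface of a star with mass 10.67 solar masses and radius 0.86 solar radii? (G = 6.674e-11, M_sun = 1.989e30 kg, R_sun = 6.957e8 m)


M = 10.67 * 1.989e30 kg = 2.122263e+31 kg; R = 0.86 * 6.957e8 m = 5.98302e+08 m. v_esc = sqrt(2GM/R) = sqrt(2 * 6.674e-11 * 2.122263e+31 / 5.98302e+08) = 2.176e+06

2.176e+06 m/s


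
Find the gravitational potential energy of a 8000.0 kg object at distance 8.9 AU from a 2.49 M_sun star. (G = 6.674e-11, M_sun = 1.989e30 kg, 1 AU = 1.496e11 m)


M = 2.49 * 1.989e30 kg = 4.95261e+30 kg; r = 8.9 AU * 1.496e11 m/AU = 1.33144e+12 m. U = -GM*m/r = -(6.674e-11 * 4.95261e+30 * 8000.0) / 1.33144e+12 = -1.986e+12

-1.986e+12 J


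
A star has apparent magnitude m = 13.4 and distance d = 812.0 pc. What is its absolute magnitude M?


M = m - 5*log10(d) + 5 = 13.4 - 5*log10(812.0) + 5 = 3.8522

3.8522


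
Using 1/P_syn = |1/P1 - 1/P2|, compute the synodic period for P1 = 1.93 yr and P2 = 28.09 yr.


1/P_syn = |1/P1 - 1/P2| = |1/1.93 - 1/28.09| => P_syn = 2.0724

2.0724 years


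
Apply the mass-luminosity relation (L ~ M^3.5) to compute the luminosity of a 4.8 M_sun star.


L/L_sun = (M/M_sun)^3.5 = 4.8^3.5 = 242.2949

242.2949 L_sun


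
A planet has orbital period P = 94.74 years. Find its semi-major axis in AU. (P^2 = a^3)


a = P^(2/3) = 94.74^(2/3) = 20.7821

20.7821 AU


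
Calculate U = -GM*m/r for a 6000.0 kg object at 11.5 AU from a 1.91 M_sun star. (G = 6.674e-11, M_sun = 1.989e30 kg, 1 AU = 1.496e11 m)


M = 1.91 * 1.989e30 kg = 3.79899e+30 kg; r = 11.5 AU * 1.496e11 m/AU = 1.7204e+12 m. U = -GM*m/r = -(6.674e-11 * 3.79899e+30 * 6000.0) / 1.7204e+12 = -8.843e+11

-8.843e+11 J


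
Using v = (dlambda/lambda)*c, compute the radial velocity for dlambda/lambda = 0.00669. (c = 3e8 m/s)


v = (dlambda/lambda) * c = 0.00669 * 3e8 = 2.007e+06

2.007e+06 m/s


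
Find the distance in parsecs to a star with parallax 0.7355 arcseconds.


d = 1/p = 1/0.7355 = 1.3596

1.3596 pc


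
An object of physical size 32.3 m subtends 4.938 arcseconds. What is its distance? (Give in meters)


D = size / theta_rad, theta_rad = 4.938 * pi/(180*3600) = 2.394e-05, D = 1.349e+06

1.349e+06 m


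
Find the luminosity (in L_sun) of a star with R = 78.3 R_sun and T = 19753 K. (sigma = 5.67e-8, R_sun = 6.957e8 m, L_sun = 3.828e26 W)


R = 78.3 * 6.957e8 m = 5.447331e+10 m. L = 4*pi*R^2*sigma*T^4 = 4*pi*(5.447331e+10)^2 * 5.67e-8 * 19753^4 = 3.218790484e+32 W. L/L_sun = 3.218790484e+32 / 3.828e26 = 840854.3584

840854.3584 L_sun


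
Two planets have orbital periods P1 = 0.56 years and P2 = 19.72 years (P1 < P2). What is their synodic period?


1/P_syn = |1/P1 - 1/P2| = |1/0.56 - 1/19.72| => P_syn = 0.5764

0.5764 years


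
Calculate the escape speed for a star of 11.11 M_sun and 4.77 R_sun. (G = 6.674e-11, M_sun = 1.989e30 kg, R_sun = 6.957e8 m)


M = 11.11 * 1.989e30 kg = 2.209779e+31 kg; R = 4.77 * 6.957e8 m = 3.318489e+09 m. v_esc = sqrt(2GM/R) = sqrt(2 * 6.674e-11 * 2.209779e+31 / 3.318489e+09) = 942784.2721

942784.2721 m/s


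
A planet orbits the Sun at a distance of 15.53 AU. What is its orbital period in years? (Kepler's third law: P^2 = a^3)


P = a^(3/2) = 15.53^1.5 = 61.2008

61.2008 years


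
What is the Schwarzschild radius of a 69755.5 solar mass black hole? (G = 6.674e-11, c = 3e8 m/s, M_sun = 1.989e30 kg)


M = 69755.5 * 1.989e30 kg = 1.387436895e+35 kg. rs = 2GM/c^2 = 2 * 6.674e-11 * 1.387436895e+35 / (3e8)^2 = 2.058e+08

2.058e+08 m


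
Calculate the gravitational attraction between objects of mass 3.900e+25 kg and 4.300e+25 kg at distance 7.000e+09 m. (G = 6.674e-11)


F = G*m1*m2/r^2 = 6.674e-11 * 3.900e+25 * 4.300e+25 / (7.000e+09)^2 = 6.674e-11 * 1.677e+51 / 4.900e+19 = 2.284e+21

2.284e+21 N


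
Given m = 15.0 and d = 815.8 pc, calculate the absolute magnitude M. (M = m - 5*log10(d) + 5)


M = m - 5*log10(d) + 5 = 15.0 - 5*log10(815.8) + 5 = 5.4421

5.4421


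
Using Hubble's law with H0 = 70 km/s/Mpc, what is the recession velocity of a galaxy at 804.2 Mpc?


v = H0 * d = 70 * 804.2 = 56294.0

56294.0 km/s


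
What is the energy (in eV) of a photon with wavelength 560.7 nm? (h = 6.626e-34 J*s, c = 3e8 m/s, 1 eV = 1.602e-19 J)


E = hc/lambda = 6.626e-34 * 3e8 / 5.607e-07 = 3.545e-19 J = 2.213 eV

2.213 eV


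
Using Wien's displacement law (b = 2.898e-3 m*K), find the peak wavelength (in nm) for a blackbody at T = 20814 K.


lam_max = b / T = 2.898e-3 / 20814 = 1.392e-07 m = 139.2332 nm

139.2332 nm


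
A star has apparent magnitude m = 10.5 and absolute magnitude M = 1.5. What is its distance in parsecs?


d = 10^((m - M + 5)/5) = 10^((10.5 - 1.5 + 5)/5) = 630.9573

630.9573 pc


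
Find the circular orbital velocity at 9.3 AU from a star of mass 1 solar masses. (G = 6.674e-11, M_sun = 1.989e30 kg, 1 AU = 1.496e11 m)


v = sqrt(GM/r) = sqrt(6.674e-11 * 1.989e+30 / 1.391e+12) = 9767.9454

9767.9454 m/s


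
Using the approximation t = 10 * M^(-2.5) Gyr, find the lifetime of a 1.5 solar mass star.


t = 10 * M^(-2.5) = 10 * 1.5^(-2.5) = 3.6289

3.6289 Gyr


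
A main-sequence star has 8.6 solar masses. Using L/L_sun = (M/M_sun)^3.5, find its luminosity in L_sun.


L/L_sun = (M/M_sun)^3.5 = 8.6^3.5 = 1865.2823

1865.2823 L_sun


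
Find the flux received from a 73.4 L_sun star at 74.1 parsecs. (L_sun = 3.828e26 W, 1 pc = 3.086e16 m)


F = L / (4*pi*d^2) = 2.810e+28 / (4*pi*(2.287e+18)^2) = 4.276e-10

4.276e-10 W/m^2


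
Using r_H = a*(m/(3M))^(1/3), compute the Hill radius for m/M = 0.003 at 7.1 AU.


r_H = a * (m/3M)^(1/3) = 7.1 * (0.003/3)^(1/3) = 0.71

0.71 AU


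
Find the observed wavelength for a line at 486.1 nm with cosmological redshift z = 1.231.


lam_obs = lam_emit * (1 + z) = 486.1 * (1 + 1.231) = 1084.4891

1084.4891 nm


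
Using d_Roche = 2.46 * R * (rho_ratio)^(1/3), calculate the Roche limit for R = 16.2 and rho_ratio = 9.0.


d_Roche = 2.46 * 16.2 * 9.0^(1/3) = 82.8955

82.8955


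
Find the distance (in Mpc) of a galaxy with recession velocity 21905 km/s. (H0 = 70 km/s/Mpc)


d = v / H0 = 21905 / 70 = 312.9286

312.9286 Mpc


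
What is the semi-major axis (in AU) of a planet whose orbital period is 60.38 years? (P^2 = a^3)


a = P^(2/3) = 60.38^(2/3) = 15.3908

15.3908 AU


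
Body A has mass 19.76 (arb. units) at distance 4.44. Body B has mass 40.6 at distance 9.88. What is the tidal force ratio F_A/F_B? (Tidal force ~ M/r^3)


Ratio = (M1/r1^3) / (M2/r2^3) = (19.76/4.44^3) / (40.6/9.88^3) = 5.3627

5.3627


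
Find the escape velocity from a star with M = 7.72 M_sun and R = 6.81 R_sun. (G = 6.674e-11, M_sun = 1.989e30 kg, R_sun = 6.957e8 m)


M = 7.72 * 1.989e30 kg = 1.535508e+31 kg; R = 6.81 * 6.957e8 m = 4.737717e+09 m. v_esc = sqrt(2GM/R) = sqrt(2 * 6.674e-11 * 1.535508e+31 / 4.737717e+09) = 657732.926

657732.926 m/s


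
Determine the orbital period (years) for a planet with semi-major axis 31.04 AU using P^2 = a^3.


P = a^(3/2) = 31.04^1.5 = 172.9349

172.9349 years


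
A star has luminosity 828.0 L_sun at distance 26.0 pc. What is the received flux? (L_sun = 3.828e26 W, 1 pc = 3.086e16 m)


F = L / (4*pi*d^2) = 3.170e+29 / (4*pi*(8.024e+17)^2) = 3.918e-08

3.918e-08 W/m^2


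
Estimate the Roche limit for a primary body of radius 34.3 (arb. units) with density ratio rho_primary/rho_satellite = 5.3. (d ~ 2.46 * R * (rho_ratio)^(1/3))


d_Roche = 2.46 * 34.3 * 5.3^(1/3) = 147.1142

147.1142


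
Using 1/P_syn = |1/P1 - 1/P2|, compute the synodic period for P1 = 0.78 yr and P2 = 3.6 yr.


1/P_syn = |1/P1 - 1/P2| = |1/0.78 - 1/3.6| => P_syn = 0.9957

0.9957 years


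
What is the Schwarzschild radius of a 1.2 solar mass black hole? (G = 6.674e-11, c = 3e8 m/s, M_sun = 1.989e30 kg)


M = 1.2 * 1.989e30 kg = 2.3868e+30 kg. rs = 2GM/c^2 = 2 * 6.674e-11 * 2.3868e+30 / (3e8)^2 = 3539.8896

3539.8896 m


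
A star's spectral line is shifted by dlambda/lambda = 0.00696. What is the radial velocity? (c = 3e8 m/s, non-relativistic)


v = (dlambda/lambda) * c = 0.00696 * 3e8 = 2.088e+06

2.088e+06 m/s


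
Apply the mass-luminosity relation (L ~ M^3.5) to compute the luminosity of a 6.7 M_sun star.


L/L_sun = (M/M_sun)^3.5 = 6.7^3.5 = 778.5057

778.5057 L_sun


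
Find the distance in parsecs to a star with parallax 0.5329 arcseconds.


d = 1/p = 1/0.5329 = 1.8765

1.8765 pc


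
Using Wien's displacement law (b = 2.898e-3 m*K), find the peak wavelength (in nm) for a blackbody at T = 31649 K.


lam_max = b / T = 2.898e-3 / 31649 = 9.157e-08 m = 91.5669 nm

91.5669 nm


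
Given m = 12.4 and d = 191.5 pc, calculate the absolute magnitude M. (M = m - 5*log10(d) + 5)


M = m - 5*log10(d) + 5 = 12.4 - 5*log10(191.5) + 5 = 5.9892

5.9892


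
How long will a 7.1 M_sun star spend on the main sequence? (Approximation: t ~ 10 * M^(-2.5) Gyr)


t = 10 * M^(-2.5) = 10 * 7.1^(-2.5) = 0.0744

0.0744 Gyr


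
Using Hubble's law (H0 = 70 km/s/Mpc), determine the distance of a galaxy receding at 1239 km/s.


d = v / H0 = 1239 / 70 = 17.7

17.7 Mpc


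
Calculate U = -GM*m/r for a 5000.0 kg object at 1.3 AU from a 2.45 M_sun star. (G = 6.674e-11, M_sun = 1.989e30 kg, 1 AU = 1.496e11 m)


M = 2.45 * 1.989e30 kg = 4.87305e+30 kg; r = 1.3 AU * 1.496e11 m/AU = 1.9448e+11 m. U = -GM*m/r = -(6.674e-11 * 4.87305e+30 * 5000.0) / 1.9448e+11 = -8.361e+12

-8.361e+12 J


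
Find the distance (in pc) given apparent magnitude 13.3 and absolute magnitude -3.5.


d = 10^((m - M + 5)/5) = 10^((13.3 - -3.5 + 5)/5) = 22908.6765

22908.6765 pc


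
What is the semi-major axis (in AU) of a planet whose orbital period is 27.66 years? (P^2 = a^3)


a = P^(2/3) = 27.66^(2/3) = 9.1461

9.1461 AU


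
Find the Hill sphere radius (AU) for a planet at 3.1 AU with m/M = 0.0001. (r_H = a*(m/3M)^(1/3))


r_H = a * (m/3M)^(1/3) = 3.1 * (0.0001/3)^(1/3) = 0.0998

0.0998 AU


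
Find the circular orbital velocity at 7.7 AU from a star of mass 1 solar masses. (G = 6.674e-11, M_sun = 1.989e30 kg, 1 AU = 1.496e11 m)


v = sqrt(GM/r) = sqrt(6.674e-11 * 1.989e+30 / 1.152e+12) = 10734.9329

10734.9329 m/s


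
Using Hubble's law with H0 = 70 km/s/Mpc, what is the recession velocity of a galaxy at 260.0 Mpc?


v = H0 * d = 70 * 260.0 = 18200.0

18200.0 km/s


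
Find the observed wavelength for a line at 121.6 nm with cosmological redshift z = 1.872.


lam_obs = lam_emit * (1 + z) = 121.6 * (1 + 1.872) = 349.2352

349.2352 nm


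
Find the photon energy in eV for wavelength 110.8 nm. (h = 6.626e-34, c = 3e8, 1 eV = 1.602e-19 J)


E = hc/lambda = 6.626e-34 * 3e8 / 1.108e-07 = 1.794e-18 J = 11.1988 eV

11.1988 eV


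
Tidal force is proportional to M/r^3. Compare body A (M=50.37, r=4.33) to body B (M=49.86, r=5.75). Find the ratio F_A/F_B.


Ratio = (M1/r1^3) / (M2/r2^3) = (50.37/4.33^3) / (49.86/5.75^3) = 2.3657

2.3657


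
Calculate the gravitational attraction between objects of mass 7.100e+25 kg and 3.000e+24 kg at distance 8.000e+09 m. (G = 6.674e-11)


F = G*m1*m2/r^2 = 6.674e-11 * 7.100e+25 * 3.000e+24 / (8.000e+09)^2 = 6.674e-11 * 2.130e+50 / 6.400e+19 = 2.221e+20

2.221e+20 N


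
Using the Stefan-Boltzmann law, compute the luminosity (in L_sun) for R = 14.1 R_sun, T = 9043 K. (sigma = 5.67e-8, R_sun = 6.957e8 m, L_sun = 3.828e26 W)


R = 14.1 * 6.957e8 m = 9.80937e+09 m. L = 4*pi*R^2*sigma*T^4 = 4*pi*(9.80937e+09)^2 * 5.67e-8 * 9043^4 = 4.584851548e+29 W. L/L_sun = 4.584851548e+29 / 3.828e26 = 1197.7146

1197.7146 L_sun


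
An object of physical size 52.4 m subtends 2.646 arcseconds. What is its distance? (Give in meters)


D = size / theta_rad, theta_rad = 2.646 * pi/(180*3600) = 1.283e-05, D = 4.085e+06

4.085e+06 m


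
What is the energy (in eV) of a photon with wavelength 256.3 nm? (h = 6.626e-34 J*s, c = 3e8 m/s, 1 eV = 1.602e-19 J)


E = hc/lambda = 6.626e-34 * 3e8 / 2.563e-07 = 7.756e-19 J = 4.8413 eV

4.8413 eV


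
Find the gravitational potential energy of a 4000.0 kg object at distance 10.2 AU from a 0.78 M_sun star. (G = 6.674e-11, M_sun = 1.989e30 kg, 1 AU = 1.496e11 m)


M = 0.78 * 1.989e30 kg = 1.55142e+30 kg; r = 10.2 AU * 1.496e11 m/AU = 1.52592e+12 m. U = -GM*m/r = -(6.674e-11 * 1.55142e+30 * 4000.0) / 1.52592e+12 = -2.714e+11

-2.714e+11 J


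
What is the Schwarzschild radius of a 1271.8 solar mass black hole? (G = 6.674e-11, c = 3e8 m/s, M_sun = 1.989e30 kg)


M = 1271.8 * 1.989e30 kg = 2.5296102e+33 kg. rs = 2GM/c^2 = 2 * 6.674e-11 * 2.5296102e+33 / (3e8)^2 = 3.752e+06

3.752e+06 m


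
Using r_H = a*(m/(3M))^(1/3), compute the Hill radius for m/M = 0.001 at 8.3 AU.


r_H = a * (m/3M)^(1/3) = 8.3 * (0.001/3)^(1/3) = 0.5755

0.5755 AU


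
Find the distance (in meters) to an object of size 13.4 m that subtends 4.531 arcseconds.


D = size / theta_rad, theta_rad = 4.531 * pi/(180*3600) = 2.197e-05, D = 610008.4758

610008.4758 m


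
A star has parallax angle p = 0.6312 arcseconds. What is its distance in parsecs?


d = 1/p = 1/0.6312 = 1.5843

1.5843 pc


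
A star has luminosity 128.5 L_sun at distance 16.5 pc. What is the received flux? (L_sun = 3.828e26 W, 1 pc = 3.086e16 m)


F = L / (4*pi*d^2) = 4.919e+28 / (4*pi*(5.092e+17)^2) = 1.510e-08

1.510e-08 W/m^2


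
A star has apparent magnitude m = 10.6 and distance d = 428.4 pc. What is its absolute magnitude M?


M = m - 5*log10(d) + 5 = 10.6 - 5*log10(428.4) + 5 = 2.4408

2.4408


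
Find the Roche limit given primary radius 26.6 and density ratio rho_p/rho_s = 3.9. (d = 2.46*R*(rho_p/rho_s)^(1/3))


d_Roche = 2.46 * 26.6 * 3.9^(1/3) = 103.0003

103.0003


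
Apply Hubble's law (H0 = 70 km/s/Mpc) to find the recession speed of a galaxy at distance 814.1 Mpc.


v = H0 * d = 70 * 814.1 = 56987.0

56987.0 km/s


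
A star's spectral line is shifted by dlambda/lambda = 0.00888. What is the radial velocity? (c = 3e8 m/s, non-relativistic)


v = (dlambda/lambda) * c = 0.00888 * 3e8 = 2.664e+06

2.664e+06 m/s


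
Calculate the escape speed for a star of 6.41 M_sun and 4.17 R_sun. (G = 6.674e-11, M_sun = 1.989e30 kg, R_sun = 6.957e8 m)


M = 6.41 * 1.989e30 kg = 1.274949e+31 kg; R = 4.17 * 6.957e8 m = 2.901069e+09 m. v_esc = sqrt(2GM/R) = sqrt(2 * 6.674e-11 * 1.274949e+31 / 2.901069e+09) = 765906.0078

765906.0078 m/s


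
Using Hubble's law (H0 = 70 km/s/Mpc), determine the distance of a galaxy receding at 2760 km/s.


d = v / H0 = 2760 / 70 = 39.4286

39.4286 Mpc


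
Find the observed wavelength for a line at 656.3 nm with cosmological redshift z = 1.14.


lam_obs = lam_emit * (1 + z) = 656.3 * (1 + 1.14) = 1404.482

1404.482 nm


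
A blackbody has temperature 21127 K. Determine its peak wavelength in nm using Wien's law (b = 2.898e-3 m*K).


lam_max = b / T = 2.898e-3 / 21127 = 1.372e-07 m = 137.1704 nm

137.1704 nm


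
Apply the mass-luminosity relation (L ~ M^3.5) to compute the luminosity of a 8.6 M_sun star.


L/L_sun = (M/M_sun)^3.5 = 8.6^3.5 = 1865.2823

1865.2823 L_sun


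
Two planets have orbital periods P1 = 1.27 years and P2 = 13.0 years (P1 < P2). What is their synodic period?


1/P_syn = |1/P1 - 1/P2| = |1/1.27 - 1/13.0| => P_syn = 1.4075

1.4075 years


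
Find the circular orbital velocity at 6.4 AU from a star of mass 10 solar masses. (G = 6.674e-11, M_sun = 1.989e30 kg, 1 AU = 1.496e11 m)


v = sqrt(GM/r) = sqrt(6.674e-11 * 1.989e+31 / 9.574e+11) = 37235.2873

37235.2873 m/s


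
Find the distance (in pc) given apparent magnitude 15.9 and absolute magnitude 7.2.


d = 10^((m - M + 5)/5) = 10^((15.9 - 7.2 + 5)/5) = 549.5409

549.5409 pc


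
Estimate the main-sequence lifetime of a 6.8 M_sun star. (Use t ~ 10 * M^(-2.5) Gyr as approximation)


t = 10 * M^(-2.5) = 10 * 6.8^(-2.5) = 0.0829

0.0829 Gyr


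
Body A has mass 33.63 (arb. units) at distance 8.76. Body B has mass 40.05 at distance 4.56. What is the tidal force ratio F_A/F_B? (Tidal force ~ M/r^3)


Ratio = (M1/r1^3) / (M2/r2^3) = (33.63/8.76^3) / (40.05/4.56^3) = 0.1184

0.1184


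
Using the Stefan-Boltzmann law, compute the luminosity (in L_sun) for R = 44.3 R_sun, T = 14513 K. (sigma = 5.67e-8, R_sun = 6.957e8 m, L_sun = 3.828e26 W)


R = 44.3 * 6.957e8 m = 3.081951e+10 m. L = 4*pi*R^2*sigma*T^4 = 4*pi*(3.081951e+10)^2 * 5.67e-8 * 14513^4 = 3.002431882e+31 W. L/L_sun = 3.002431882e+31 / 3.828e26 = 78433.4348

78433.4348 L_sun


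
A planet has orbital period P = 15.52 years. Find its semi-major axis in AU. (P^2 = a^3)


a = P^(2/3) = 15.52^(2/3) = 6.222

6.222 AU


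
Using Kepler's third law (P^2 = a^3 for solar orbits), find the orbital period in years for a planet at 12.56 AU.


P = a^(3/2) = 12.56^1.5 = 44.5128

44.5128 years


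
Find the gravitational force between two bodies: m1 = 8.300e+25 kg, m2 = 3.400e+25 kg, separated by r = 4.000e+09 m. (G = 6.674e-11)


F = G*m1*m2/r^2 = 6.674e-11 * 8.300e+25 * 3.400e+25 / (4.000e+09)^2 = 6.674e-11 * 2.822e+51 / 1.600e+19 = 1.177e+22

1.177e+22 N


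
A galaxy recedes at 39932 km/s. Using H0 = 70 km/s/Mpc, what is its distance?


d = v / H0 = 39932 / 70 = 570.4571

570.4571 Mpc


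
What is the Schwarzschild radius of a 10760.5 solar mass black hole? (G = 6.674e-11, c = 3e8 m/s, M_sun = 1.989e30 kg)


M = 10760.5 * 1.989e30 kg = 2.14026345e+34 kg. rs = 2GM/c^2 = 2 * 6.674e-11 * 2.14026345e+34 / (3e8)^2 = 3.174e+07

3.174e+07 m


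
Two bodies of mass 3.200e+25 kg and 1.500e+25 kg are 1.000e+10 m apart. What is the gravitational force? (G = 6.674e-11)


F = G*m1*m2/r^2 = 6.674e-11 * 3.200e+25 * 1.500e+25 / (1.000e+10)^2 = 6.674e-11 * 4.800e+50 / 1.000e+20 = 3.204e+20

3.204e+20 N


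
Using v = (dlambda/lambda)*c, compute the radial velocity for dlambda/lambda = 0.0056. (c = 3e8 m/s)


v = (dlambda/lambda) * c = 0.0056 * 3e8 = 1.680e+06

1.680e+06 m/s


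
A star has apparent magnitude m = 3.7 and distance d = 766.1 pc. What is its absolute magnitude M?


M = m - 5*log10(d) + 5 = 3.7 - 5*log10(766.1) + 5 = -5.7214

-5.7214


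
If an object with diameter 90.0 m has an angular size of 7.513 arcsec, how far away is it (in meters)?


D = size / theta_rad, theta_rad = 7.513 * pi/(180*3600) = 3.642e-05, D = 2.471e+06

2.471e+06 m


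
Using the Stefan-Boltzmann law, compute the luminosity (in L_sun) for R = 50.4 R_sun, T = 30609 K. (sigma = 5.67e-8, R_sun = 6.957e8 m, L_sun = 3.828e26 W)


R = 50.4 * 6.957e8 m = 3.506328e+10 m. L = 4*pi*R^2*sigma*T^4 = 4*pi*(3.506328e+10)^2 * 5.67e-8 * 30609^4 = 7.689437441e+32 W. L/L_sun = 7.689437441e+32 / 3.828e26 = 2.009e+06

2.009e+06 L_sun


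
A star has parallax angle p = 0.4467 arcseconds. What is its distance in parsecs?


d = 1/p = 1/0.4467 = 2.2386

2.2386 pc


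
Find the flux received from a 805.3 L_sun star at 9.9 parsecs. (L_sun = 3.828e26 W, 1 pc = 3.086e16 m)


F = L / (4*pi*d^2) = 3.083e+29 / (4*pi*(3.055e+17)^2) = 2.628e-07

2.628e-07 W/m^2


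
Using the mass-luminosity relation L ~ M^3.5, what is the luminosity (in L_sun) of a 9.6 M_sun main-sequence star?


L/L_sun = (M/M_sun)^3.5 = 9.6^3.5 = 2741.2542

2741.2542 L_sun


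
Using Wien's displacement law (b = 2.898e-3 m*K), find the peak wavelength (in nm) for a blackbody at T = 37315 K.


lam_max = b / T = 2.898e-3 / 37315 = 7.766e-08 m = 77.6631 nm

77.6631 nm


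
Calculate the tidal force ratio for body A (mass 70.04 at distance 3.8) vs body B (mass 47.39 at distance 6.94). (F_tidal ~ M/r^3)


Ratio = (M1/r1^3) / (M2/r2^3) = (70.04/3.8^3) / (47.39/6.94^3) = 9.003

9.003


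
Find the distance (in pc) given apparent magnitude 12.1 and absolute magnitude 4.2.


d = 10^((m - M + 5)/5) = 10^((12.1 - 4.2 + 5)/5) = 380.1894

380.1894 pc


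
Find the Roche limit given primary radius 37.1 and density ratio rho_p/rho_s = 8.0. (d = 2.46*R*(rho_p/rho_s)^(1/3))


d_Roche = 2.46 * 37.1 * 8.0^(1/3) = 182.532

182.532


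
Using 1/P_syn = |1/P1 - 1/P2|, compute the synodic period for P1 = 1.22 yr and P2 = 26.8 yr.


1/P_syn = |1/P1 - 1/P2| = |1/1.22 - 1/26.8| => P_syn = 1.2782

1.2782 years


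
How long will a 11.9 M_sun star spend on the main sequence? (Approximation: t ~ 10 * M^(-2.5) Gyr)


t = 10 * M^(-2.5) = 10 * 11.9^(-2.5) = 0.0205

0.0205 Gyr


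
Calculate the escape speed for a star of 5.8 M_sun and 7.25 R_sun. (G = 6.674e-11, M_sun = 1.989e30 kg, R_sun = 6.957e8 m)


M = 5.8 * 1.989e30 kg = 1.15362e+31 kg; R = 7.25 * 6.957e8 m = 5.043825e+09 m. v_esc = sqrt(2GM/R) = sqrt(2 * 6.674e-11 * 1.15362e+31 / 5.043825e+09) = 552534.6043

552534.6043 m/s


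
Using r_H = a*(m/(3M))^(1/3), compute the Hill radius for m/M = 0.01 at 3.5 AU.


r_H = a * (m/3M)^(1/3) = 3.5 * (0.01/3)^(1/3) = 0.5228

0.5228 AU


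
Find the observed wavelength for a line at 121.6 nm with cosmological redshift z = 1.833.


lam_obs = lam_emit * (1 + z) = 121.6 * (1 + 1.833) = 344.4928

344.4928 nm


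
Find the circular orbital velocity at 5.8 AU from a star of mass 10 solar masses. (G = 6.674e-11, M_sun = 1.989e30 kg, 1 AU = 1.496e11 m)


v = sqrt(GM/r) = sqrt(6.674e-11 * 1.989e+31 / 8.677e+11) = 39113.862

39113.862 m/s


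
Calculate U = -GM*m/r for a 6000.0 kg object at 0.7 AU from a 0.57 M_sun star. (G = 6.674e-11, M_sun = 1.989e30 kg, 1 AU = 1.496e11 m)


M = 0.57 * 1.989e30 kg = 1.13373e+30 kg; r = 0.7 AU * 1.496e11 m/AU = 1.0472e+11 m. U = -GM*m/r = -(6.674e-11 * 1.13373e+30 * 6000.0) / 1.0472e+11 = -4.335e+12

-4.335e+12 J


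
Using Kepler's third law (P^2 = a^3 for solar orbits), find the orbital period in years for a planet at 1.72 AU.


P = a^(3/2) = 1.72^1.5 = 2.2558

2.2558 years


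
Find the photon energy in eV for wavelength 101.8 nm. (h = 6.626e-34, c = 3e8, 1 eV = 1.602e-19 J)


E = hc/lambda = 6.626e-34 * 3e8 / 1.018e-07 = 1.953e-18 J = 12.1888 eV

12.1888 eV


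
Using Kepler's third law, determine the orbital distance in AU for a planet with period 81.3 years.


a = P^(2/3) = 81.3^(2/3) = 18.767

18.767 AU


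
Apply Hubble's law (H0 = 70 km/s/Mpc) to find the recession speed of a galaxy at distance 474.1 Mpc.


v = H0 * d = 70 * 474.1 = 33187.0

33187.0 km/s


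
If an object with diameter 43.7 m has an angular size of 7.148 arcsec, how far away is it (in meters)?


D = size / theta_rad, theta_rad = 7.148 * pi/(180*3600) = 3.465e-05, D = 1.261e+06

1.261e+06 m


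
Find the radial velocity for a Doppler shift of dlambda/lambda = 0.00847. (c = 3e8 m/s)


v = (dlambda/lambda) * c = 0.00847 * 3e8 = 2.541e+06

2.541e+06 m/s


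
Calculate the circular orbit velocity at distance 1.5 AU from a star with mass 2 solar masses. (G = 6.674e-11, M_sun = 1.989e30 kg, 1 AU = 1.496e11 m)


v = sqrt(GM/r) = sqrt(6.674e-11 * 3.978e+30 / 2.244e+11) = 34396.485

34396.485 m/s


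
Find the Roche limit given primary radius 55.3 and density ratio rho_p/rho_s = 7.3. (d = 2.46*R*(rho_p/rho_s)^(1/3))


d_Roche = 2.46 * 55.3 * 7.3^(1/3) = 263.897

263.897


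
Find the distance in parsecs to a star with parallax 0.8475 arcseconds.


d = 1/p = 1/0.8475 = 1.1799

1.1799 pc


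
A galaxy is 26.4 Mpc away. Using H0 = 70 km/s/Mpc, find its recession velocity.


v = H0 * d = 70 * 26.4 = 1848.0

1848.0 km/s


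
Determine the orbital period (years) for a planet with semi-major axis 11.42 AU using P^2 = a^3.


P = a^(3/2) = 11.42^1.5 = 38.5922

38.5922 years


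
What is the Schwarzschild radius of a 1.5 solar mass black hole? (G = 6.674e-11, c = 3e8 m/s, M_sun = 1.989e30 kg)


M = 1.5 * 1.989e30 kg = 2.9835e+30 kg. rs = 2GM/c^2 = 2 * 6.674e-11 * 2.9835e+30 / (3e8)^2 = 4424.862

4424.862 m


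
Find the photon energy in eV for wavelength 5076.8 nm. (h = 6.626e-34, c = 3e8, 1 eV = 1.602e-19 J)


E = hc/lambda = 6.626e-34 * 3e8 / 5.077e-06 = 3.915e-20 J = 0.2444 eV

0.2444 eV


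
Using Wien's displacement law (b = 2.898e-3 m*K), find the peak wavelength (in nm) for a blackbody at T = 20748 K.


lam_max = b / T = 2.898e-3 / 20748 = 1.397e-07 m = 139.6761 nm

139.6761 nm


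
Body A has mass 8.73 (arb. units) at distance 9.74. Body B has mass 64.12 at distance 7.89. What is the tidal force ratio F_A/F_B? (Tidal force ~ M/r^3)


Ratio = (M1/r1^3) / (M2/r2^3) = (8.73/9.74^3) / (64.12/7.89^3) = 0.0724

0.0724


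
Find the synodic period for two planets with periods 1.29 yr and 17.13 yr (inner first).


1/P_syn = |1/P1 - 1/P2| = |1/1.29 - 1/17.13| => P_syn = 1.3951

1.3951 years


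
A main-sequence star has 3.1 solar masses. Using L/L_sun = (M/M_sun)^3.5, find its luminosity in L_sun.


L/L_sun = (M/M_sun)^3.5 = 3.1^3.5 = 52.4525

52.4525 L_sun


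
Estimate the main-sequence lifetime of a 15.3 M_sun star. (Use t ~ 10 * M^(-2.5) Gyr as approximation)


t = 10 * M^(-2.5) = 10 * 15.3^(-2.5) = 0.0109

0.0109 Gyr


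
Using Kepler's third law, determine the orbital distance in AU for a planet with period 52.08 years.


a = P^(2/3) = 52.08^(2/3) = 13.9459

13.9459 AU


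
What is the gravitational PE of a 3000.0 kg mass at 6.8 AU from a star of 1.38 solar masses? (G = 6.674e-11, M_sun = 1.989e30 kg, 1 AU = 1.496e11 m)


M = 1.38 * 1.989e30 kg = 2.74482e+30 kg; r = 6.8 AU * 1.496e11 m/AU = 1.01728e+12 m. U = -GM*m/r = -(6.674e-11 * 2.74482e+30 * 3000.0) / 1.01728e+12 = -5.402e+11

-5.402e+11 J


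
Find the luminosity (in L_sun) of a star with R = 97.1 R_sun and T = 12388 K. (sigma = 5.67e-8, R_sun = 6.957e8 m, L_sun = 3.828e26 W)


R = 97.1 * 6.957e8 m = 6.755247e+10 m. L = 4*pi*R^2*sigma*T^4 = 4*pi*(6.755247e+10)^2 * 5.67e-8 * 12388^4 = 7.657379587e+31 W. L/L_sun = 7.657379587e+31 / 3.828e26 = 200036.0394

200036.0394 L_sun


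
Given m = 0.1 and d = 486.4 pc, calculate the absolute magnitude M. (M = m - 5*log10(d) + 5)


M = m - 5*log10(d) + 5 = 0.1 - 5*log10(486.4) + 5 = -8.335

-8.335


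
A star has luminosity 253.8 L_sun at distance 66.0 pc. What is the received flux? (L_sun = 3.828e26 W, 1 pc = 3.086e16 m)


F = L / (4*pi*d^2) = 9.715e+28 / (4*pi*(2.037e+18)^2) = 1.864e-09

1.864e-09 W/m^2


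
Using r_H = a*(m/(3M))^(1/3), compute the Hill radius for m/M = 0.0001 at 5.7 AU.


r_H = a * (m/3M)^(1/3) = 5.7 * (0.0001/3)^(1/3) = 0.1834

0.1834 AU


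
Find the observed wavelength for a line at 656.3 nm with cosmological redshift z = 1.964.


lam_obs = lam_emit * (1 + z) = 656.3 * (1 + 1.964) = 1945.2732

1945.2732 nm


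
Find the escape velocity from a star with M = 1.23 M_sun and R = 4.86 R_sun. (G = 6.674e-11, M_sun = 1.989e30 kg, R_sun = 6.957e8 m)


M = 1.23 * 1.989e30 kg = 2.44647e+30 kg; R = 4.86 * 6.957e8 m = 3.381102e+09 m. v_esc = sqrt(2GM/R) = sqrt(2 * 6.674e-11 * 2.44647e+30 / 3.381102e+09) = 310777.0286

310777.0286 m/s


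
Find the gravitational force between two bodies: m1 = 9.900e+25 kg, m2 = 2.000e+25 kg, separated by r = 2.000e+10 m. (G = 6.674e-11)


F = G*m1*m2/r^2 = 6.674e-11 * 9.900e+25 * 2.000e+25 / (2.000e+10)^2 = 6.674e-11 * 1.980e+51 / 4.000e+20 = 3.304e+20

3.304e+20 N


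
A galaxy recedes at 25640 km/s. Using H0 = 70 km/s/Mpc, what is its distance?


d = v / H0 = 25640 / 70 = 366.2857

366.2857 Mpc


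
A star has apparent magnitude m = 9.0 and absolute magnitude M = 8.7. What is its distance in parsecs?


d = 10^((m - M + 5)/5) = 10^((9.0 - 8.7 + 5)/5) = 11.4815

11.4815 pc


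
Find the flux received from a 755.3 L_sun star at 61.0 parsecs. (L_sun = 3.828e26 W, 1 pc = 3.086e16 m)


F = L / (4*pi*d^2) = 2.891e+29 / (4*pi*(1.882e+18)^2) = 6.493e-09

6.493e-09 W/m^2


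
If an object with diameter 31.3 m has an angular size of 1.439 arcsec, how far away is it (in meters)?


D = size / theta_rad, theta_rad = 1.439 * pi/(180*3600) = 6.976e-06, D = 4.487e+06

4.487e+06 m


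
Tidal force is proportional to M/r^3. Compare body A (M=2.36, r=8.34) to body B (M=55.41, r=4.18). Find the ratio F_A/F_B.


Ratio = (M1/r1^3) / (M2/r2^3) = (2.36/8.34^3) / (55.41/4.18^3) = 0.0054

0.0054


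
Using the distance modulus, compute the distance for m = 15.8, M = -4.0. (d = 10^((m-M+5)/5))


d = 10^((m - M + 5)/5) = 10^((15.8 - -4.0 + 5)/5) = 91201.0839

91201.0839 pc


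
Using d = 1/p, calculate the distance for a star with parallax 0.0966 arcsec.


d = 1/p = 1/0.0966 = 10.352

10.352 pc


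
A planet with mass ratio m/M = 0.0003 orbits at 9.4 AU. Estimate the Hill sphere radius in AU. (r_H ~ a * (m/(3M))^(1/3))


r_H = a * (m/3M)^(1/3) = 9.4 * (0.0003/3)^(1/3) = 0.4363

0.4363 AU


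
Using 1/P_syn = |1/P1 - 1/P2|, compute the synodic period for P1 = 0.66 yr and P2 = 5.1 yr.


1/P_syn = |1/P1 - 1/P2| = |1/0.66 - 1/5.1| => P_syn = 0.7581

0.7581 years


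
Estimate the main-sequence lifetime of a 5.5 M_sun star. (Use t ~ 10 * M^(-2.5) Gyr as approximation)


t = 10 * M^(-2.5) = 10 * 5.5^(-2.5) = 0.141

0.141 Gyr


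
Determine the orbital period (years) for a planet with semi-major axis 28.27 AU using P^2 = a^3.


P = a^(3/2) = 28.27^1.5 = 150.3103

150.3103 years


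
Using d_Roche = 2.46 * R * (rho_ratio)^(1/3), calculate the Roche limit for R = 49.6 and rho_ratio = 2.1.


d_Roche = 2.46 * 49.6 * 2.1^(1/3) = 156.2511

156.2511


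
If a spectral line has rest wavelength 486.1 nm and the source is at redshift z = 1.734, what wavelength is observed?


lam_obs = lam_emit * (1 + z) = 486.1 * (1 + 1.734) = 1328.9974

1328.9974 nm


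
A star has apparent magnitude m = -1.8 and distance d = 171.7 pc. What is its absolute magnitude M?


M = m - 5*log10(d) + 5 = -1.8 - 5*log10(171.7) + 5 = -7.9739

-7.9739


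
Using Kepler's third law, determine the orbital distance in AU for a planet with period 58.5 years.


a = P^(2/3) = 58.5^(2/3) = 15.0697

15.0697 AU


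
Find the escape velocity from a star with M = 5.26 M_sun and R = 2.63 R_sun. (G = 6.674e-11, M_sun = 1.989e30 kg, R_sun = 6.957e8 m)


M = 5.26 * 1.989e30 kg = 1.046214e+31 kg; R = 2.63 * 6.957e8 m = 1.829691e+09 m. v_esc = sqrt(2GM/R) = sqrt(2 * 6.674e-11 * 1.046214e+31 / 1.829691e+09) = 873633.9179

873633.9179 m/s


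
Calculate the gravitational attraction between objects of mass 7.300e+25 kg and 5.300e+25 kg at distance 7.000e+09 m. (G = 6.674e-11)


F = G*m1*m2/r^2 = 6.674e-11 * 7.300e+25 * 5.300e+25 / (7.000e+09)^2 = 6.674e-11 * 3.869e+51 / 4.900e+19 = 5.270e+21

5.270e+21 N


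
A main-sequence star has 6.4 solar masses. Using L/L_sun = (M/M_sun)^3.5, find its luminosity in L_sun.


L/L_sun = (M/M_sun)^3.5 = 6.4^3.5 = 663.1777

663.1777 L_sun


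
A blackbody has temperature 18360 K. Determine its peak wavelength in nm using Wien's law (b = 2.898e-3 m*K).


lam_max = b / T = 2.898e-3 / 18360 = 1.578e-07 m = 157.8431 nm

157.8431 nm


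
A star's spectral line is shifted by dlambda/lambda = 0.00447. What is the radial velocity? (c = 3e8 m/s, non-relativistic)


v = (dlambda/lambda) * c = 0.00447 * 3e8 = 1.341e+06

1.341e+06 m/s


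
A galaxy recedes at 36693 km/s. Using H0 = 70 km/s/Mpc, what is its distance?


d = v / H0 = 36693 / 70 = 524.1857

524.1857 Mpc


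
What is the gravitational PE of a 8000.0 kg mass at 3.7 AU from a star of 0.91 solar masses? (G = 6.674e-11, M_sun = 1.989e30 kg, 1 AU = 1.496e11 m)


M = 0.91 * 1.989e30 kg = 1.80999e+30 kg; r = 3.7 AU * 1.496e11 m/AU = 5.5352e+11 m. U = -GM*m/r = -(6.674e-11 * 1.80999e+30 * 8000.0) / 5.5352e+11 = -1.746e+12

-1.746e+12 J


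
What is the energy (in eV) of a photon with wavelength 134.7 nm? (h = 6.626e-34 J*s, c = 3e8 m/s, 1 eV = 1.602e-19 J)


E = hc/lambda = 6.626e-34 * 3e8 / 1.347e-07 = 1.476e-18 J = 9.2118 eV

9.2118 eV


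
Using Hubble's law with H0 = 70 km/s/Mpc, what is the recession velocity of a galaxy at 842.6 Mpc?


v = H0 * d = 70 * 842.6 = 58982.0

58982.0 km/s


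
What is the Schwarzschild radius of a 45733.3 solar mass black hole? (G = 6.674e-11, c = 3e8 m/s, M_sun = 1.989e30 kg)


M = 45733.3 * 1.989e30 kg = 9.09635337e+34 kg. rs = 2GM/c^2 = 2 * 6.674e-11 * 9.09635337e+34 / (3e8)^2 = 1.349e+08

1.349e+08 m


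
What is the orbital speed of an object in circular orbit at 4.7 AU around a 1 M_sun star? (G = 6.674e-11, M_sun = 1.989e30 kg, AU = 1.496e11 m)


v = sqrt(GM/r) = sqrt(6.674e-11 * 1.989e+30 / 7.031e+11) = 13740.2858

13740.2858 m/s


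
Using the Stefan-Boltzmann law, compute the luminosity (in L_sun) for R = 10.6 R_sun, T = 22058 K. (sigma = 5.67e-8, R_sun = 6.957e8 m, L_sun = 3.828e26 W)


R = 10.6 * 6.957e8 m = 7.37442e+09 m. L = 4*pi*R^2*sigma*T^4 = 4*pi*(7.37442e+09)^2 * 5.67e-8 * 22058^4 = 9.173037939e+30 W. L/L_sun = 9.173037939e+30 / 3.828e26 = 23963.004

23963.004 L_sun


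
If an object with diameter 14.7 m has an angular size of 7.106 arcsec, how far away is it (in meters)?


D = size / theta_rad, theta_rad = 7.106 * pi/(180*3600) = 3.445e-05, D = 426694.716

426694.716 m


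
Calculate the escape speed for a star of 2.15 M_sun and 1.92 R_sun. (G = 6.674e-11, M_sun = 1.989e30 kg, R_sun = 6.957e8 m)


M = 2.15 * 1.989e30 kg = 4.27635e+30 kg; R = 1.92 * 6.957e8 m = 1.335744e+09 m. v_esc = sqrt(2GM/R) = sqrt(2 * 6.674e-11 * 4.27635e+30 / 1.335744e+09) = 653706.9533

653706.9533 m/s


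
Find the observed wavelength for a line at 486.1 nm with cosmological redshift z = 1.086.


lam_obs = lam_emit * (1 + z) = 486.1 * (1 + 1.086) = 1014.0046

1014.0046 nm


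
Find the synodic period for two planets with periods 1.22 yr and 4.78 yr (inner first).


1/P_syn = |1/P1 - 1/P2| = |1/1.22 - 1/4.78| => P_syn = 1.6381

1.6381 years


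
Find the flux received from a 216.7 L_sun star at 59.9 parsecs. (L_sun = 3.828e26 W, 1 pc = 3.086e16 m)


F = L / (4*pi*d^2) = 8.295e+28 / (4*pi*(1.849e+18)^2) = 1.932e-09

1.932e-09 W/m^2


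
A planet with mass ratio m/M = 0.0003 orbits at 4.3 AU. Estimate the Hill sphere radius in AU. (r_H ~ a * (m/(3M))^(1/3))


r_H = a * (m/3M)^(1/3) = 4.3 * (0.0003/3)^(1/3) = 0.1996

0.1996 AU


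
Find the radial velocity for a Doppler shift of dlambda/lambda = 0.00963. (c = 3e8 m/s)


v = (dlambda/lambda) * c = 0.00963 * 3e8 = 2.889e+06

2.889e+06 m/s


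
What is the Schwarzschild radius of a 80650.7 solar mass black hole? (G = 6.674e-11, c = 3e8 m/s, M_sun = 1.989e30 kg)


M = 80650.7 * 1.989e30 kg = 1.604142423e+35 kg. rs = 2GM/c^2 = 2 * 6.674e-11 * 1.604142423e+35 / (3e8)^2 = 2.379e+08

2.379e+08 m


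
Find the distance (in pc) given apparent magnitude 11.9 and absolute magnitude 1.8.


d = 10^((m - M + 5)/5) = 10^((11.9 - 1.8 + 5)/5) = 1047.1285

1047.1285 pc


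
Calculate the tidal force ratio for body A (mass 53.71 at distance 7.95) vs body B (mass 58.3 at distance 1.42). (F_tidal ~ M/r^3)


Ratio = (M1/r1^3) / (M2/r2^3) = (53.71/7.95^3) / (58.3/1.42^3) = 0.0052

0.0052


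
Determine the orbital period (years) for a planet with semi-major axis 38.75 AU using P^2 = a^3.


P = a^(3/2) = 38.75^1.5 = 241.2168

241.2168 years


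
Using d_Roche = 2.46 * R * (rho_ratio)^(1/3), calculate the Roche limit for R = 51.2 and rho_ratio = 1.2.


d_Roche = 2.46 * 51.2 * 1.2^(1/3) = 133.844

133.844


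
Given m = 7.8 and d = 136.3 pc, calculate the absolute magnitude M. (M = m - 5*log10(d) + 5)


M = m - 5*log10(d) + 5 = 7.8 - 5*log10(136.3) + 5 = 2.1275

2.1275


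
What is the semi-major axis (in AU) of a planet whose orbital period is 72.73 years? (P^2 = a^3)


a = P^(2/3) = 72.73^(2/3) = 17.4238

17.4238 AU


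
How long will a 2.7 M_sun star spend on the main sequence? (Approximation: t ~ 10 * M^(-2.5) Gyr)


t = 10 * M^(-2.5) = 10 * 2.7^(-2.5) = 0.8348

0.8348 Gyr


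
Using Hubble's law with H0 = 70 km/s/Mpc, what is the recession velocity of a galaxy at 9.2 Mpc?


v = H0 * d = 70 * 9.2 = 644.0

644.0 km/s


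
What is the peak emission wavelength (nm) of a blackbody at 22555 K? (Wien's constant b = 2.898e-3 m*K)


lam_max = b / T = 2.898e-3 / 22555 = 1.285e-07 m = 128.4859 nm

128.4859 nm


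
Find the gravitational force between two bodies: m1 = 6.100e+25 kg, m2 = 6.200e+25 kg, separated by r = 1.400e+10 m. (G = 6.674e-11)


F = G*m1*m2/r^2 = 6.674e-11 * 6.100e+25 * 6.200e+25 / (1.400e+10)^2 = 6.674e-11 * 3.782e+51 / 1.960e+20 = 1.288e+21

1.288e+21 N


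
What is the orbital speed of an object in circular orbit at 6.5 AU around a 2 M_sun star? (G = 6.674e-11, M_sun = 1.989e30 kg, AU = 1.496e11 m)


v = sqrt(GM/r) = sqrt(6.674e-11 * 3.978e+30 / 9.724e+11) = 16523.5369

16523.5369 m/s


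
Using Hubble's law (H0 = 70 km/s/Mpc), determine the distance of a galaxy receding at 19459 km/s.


d = v / H0 = 19459 / 70 = 277.9857

277.9857 Mpc
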